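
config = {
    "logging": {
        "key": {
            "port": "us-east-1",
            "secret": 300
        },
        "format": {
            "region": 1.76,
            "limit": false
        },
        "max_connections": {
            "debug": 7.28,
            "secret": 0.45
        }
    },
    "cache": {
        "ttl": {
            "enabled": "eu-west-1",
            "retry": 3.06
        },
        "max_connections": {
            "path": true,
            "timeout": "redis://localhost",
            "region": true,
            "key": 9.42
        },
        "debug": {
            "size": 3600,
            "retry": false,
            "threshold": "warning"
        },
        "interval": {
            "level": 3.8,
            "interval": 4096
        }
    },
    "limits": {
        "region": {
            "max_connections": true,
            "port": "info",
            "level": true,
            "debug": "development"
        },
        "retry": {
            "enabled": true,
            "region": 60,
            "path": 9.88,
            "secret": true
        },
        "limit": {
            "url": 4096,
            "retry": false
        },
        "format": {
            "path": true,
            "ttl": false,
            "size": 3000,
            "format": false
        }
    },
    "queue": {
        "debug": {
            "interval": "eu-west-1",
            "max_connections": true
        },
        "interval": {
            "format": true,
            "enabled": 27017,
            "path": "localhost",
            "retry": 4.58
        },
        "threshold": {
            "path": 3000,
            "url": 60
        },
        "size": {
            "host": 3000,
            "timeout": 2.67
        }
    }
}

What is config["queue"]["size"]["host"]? 3000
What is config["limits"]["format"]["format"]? False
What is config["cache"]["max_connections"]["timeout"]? "redis://localhost"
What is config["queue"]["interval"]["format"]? True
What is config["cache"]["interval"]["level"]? 3.8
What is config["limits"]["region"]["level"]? True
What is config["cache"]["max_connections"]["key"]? 9.42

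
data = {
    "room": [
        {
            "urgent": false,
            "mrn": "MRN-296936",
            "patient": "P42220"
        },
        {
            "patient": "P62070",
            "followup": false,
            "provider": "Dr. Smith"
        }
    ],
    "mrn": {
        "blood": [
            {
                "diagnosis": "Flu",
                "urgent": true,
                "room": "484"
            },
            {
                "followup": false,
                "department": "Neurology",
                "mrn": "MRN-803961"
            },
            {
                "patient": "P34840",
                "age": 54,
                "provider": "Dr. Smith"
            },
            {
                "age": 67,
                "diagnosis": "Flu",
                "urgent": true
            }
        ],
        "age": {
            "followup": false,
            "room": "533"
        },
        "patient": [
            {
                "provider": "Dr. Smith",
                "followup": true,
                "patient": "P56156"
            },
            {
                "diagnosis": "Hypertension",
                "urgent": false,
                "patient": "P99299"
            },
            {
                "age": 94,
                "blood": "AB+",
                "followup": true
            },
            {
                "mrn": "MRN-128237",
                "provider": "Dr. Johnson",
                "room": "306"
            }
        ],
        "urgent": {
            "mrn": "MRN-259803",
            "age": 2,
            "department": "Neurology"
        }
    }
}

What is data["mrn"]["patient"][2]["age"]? 94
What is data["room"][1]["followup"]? False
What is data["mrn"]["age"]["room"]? "533"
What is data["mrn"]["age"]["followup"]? False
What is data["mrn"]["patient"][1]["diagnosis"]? "Hypertension"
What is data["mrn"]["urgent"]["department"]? "Neurology"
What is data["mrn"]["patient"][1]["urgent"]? False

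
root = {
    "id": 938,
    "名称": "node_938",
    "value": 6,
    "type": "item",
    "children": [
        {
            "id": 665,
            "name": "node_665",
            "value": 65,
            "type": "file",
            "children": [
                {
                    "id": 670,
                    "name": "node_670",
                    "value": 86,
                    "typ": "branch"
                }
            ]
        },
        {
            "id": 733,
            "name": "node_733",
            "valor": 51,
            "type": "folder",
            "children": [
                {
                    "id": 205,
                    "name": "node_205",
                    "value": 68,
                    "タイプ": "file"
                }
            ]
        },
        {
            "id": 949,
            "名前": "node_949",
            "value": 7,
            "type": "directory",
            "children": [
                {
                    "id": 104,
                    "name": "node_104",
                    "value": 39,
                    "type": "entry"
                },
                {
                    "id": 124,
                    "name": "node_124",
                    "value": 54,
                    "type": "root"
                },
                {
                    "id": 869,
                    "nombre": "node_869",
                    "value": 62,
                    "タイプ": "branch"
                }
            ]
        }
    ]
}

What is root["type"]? "item"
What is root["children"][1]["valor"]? 51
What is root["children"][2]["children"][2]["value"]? 62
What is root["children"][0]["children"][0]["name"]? "node_670"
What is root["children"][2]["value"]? 7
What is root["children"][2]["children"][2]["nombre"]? "node_869"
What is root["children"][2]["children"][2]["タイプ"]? "branch"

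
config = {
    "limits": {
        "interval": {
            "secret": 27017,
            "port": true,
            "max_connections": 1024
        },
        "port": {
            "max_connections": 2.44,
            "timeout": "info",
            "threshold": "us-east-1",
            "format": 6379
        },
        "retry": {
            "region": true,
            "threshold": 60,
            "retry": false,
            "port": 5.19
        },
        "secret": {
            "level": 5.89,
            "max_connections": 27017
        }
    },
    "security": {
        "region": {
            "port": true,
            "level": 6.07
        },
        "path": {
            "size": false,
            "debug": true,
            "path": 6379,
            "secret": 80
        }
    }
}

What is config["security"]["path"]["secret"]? 80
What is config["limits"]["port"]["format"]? 6379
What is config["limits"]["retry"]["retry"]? False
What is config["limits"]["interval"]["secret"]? 27017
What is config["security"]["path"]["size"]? False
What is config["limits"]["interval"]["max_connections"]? 1024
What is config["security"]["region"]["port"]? True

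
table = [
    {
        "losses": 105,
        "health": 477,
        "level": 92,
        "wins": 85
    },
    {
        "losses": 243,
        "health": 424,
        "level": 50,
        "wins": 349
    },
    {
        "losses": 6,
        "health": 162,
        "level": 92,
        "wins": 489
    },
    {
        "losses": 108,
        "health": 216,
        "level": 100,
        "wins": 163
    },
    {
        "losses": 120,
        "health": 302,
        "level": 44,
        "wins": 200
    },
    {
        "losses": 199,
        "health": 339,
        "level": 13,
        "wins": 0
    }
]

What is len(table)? 6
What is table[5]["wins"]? 0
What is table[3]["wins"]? 163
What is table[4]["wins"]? 200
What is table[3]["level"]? 100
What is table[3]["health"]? 216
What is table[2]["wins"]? 489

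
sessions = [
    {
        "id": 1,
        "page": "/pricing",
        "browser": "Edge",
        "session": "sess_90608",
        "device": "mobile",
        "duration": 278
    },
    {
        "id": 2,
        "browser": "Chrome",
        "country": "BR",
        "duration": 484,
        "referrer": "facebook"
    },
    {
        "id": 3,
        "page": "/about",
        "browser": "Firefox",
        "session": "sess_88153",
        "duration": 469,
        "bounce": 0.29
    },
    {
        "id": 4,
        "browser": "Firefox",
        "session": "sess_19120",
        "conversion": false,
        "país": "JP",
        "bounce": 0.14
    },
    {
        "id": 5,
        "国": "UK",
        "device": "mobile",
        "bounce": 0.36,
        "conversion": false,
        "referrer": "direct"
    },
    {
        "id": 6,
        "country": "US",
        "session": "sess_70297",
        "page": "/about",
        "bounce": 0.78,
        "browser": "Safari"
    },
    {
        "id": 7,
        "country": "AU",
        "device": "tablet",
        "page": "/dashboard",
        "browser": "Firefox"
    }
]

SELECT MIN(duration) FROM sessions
278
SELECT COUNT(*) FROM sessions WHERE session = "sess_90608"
1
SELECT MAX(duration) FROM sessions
484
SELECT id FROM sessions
[1, 2, 3, 4, 5, 6, 7]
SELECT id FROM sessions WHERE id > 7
[]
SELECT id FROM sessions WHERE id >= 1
[1, 2, 3, 4, 5, 6, 7]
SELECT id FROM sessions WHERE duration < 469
[1]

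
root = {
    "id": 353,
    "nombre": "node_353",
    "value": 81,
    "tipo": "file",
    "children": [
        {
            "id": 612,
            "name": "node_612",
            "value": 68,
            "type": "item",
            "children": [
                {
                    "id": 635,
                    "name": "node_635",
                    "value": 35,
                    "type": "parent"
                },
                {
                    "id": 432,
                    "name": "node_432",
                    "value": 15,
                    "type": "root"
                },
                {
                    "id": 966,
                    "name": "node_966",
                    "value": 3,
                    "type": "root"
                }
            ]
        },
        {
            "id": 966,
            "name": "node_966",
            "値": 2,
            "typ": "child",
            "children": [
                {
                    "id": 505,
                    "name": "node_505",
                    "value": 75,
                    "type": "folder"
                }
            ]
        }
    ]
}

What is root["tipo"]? "file"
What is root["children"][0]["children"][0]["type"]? "parent"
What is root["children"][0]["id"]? 612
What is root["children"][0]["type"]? "item"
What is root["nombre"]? "node_353"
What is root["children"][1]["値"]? 2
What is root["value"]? 81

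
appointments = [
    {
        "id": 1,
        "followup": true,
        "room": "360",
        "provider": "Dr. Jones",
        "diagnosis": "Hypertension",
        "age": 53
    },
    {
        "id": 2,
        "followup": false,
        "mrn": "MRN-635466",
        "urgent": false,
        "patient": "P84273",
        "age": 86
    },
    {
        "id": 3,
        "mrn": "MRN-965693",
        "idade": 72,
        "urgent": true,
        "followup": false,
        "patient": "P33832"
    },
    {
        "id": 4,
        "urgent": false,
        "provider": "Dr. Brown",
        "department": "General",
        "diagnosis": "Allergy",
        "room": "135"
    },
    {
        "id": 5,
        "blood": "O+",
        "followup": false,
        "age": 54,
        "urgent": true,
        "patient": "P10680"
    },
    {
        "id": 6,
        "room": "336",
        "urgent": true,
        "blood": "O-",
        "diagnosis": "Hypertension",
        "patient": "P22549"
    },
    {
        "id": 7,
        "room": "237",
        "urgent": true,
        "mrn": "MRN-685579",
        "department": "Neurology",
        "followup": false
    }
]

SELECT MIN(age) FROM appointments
53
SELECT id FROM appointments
[1, 2, 3, 4, 5, 6, 7]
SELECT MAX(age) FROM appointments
86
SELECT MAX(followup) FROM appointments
True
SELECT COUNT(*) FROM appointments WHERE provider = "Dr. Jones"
1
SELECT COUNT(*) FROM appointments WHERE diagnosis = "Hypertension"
2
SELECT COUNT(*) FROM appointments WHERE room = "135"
1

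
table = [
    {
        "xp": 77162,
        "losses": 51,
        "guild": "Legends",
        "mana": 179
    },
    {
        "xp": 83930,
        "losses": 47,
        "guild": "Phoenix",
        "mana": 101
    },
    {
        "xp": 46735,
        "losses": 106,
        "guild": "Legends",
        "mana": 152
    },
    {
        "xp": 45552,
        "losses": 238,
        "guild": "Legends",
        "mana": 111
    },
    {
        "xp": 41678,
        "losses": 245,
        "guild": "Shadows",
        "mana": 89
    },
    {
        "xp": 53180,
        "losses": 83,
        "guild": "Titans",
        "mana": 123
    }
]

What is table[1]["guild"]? "Phoenix"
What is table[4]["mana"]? 89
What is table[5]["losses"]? 83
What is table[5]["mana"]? 123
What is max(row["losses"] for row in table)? 245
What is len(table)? 6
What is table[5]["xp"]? 53180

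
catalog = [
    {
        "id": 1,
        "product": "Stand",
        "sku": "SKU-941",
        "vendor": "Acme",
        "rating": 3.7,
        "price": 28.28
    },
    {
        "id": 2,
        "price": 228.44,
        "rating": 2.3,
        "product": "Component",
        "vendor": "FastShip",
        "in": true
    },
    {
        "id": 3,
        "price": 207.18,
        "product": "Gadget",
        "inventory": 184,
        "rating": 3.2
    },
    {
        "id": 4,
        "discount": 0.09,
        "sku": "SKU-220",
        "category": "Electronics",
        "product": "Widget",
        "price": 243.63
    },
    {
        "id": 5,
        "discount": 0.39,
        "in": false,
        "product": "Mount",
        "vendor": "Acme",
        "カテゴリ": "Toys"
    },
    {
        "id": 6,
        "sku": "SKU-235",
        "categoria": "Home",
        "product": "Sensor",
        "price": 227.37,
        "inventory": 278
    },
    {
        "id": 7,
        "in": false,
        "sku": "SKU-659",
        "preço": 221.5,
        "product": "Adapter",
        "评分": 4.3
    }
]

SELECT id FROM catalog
[1, 2, 3, 4, 5, 6, 7]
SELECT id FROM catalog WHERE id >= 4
[4, 5, 6, 7]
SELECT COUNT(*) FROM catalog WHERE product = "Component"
1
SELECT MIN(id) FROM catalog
1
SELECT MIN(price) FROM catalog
28.28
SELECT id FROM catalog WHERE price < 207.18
[1]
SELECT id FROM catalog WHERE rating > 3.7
[]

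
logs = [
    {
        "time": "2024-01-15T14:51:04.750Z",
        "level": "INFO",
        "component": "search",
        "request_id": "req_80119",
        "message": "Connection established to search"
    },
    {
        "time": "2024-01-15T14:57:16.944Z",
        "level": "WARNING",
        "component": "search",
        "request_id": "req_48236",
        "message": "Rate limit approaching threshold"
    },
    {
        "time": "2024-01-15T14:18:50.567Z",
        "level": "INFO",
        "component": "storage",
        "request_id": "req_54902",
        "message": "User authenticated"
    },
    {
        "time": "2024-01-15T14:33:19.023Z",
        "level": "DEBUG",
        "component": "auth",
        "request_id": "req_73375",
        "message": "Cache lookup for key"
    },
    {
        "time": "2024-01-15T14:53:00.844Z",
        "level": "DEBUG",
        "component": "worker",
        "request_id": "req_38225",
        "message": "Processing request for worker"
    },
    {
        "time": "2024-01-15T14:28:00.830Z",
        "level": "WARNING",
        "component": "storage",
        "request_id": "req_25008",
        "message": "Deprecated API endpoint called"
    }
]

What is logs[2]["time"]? "2024-01-15T14:18:50.567Z"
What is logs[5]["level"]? "WARNING"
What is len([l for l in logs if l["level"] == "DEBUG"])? 2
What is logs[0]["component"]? "search"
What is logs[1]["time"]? "2024-01-15T14:57:16.944Z"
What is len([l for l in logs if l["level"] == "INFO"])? 2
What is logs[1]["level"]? "WARNING"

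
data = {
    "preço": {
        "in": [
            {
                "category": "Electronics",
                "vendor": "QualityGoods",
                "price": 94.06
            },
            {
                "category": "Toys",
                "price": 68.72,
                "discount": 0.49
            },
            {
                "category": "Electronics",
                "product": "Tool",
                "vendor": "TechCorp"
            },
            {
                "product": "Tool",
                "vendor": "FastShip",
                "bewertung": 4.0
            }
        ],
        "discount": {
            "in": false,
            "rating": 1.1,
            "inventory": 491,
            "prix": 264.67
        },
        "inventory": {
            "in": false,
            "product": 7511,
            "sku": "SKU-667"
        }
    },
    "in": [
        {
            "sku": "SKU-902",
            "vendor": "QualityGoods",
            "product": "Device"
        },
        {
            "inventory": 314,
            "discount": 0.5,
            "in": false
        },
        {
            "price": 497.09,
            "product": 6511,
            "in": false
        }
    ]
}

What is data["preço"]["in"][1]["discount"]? 0.49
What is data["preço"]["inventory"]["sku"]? "SKU-667"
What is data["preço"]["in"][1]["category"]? "Toys"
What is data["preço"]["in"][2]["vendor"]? "TechCorp"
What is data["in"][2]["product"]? 6511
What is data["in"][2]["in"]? False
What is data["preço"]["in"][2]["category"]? "Electronics"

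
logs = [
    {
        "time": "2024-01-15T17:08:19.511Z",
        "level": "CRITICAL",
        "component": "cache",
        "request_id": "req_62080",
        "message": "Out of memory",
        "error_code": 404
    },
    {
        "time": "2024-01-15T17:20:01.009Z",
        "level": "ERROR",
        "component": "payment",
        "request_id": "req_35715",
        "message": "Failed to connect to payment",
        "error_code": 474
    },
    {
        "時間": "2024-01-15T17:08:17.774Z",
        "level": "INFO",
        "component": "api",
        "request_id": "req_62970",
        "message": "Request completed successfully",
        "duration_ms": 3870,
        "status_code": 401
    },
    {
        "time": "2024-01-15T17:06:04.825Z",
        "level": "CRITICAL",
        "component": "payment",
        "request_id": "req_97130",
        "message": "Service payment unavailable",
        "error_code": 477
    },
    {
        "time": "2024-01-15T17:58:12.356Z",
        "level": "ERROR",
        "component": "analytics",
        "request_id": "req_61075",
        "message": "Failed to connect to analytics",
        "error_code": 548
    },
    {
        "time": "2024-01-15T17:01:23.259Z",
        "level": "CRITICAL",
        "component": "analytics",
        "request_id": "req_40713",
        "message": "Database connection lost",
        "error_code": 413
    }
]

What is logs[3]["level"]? "CRITICAL"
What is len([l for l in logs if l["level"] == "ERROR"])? 2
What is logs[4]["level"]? "ERROR"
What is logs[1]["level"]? "ERROR"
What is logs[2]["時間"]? "2024-01-15T17:08:17.774Z"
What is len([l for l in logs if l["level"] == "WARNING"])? 0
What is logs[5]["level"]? "CRITICAL"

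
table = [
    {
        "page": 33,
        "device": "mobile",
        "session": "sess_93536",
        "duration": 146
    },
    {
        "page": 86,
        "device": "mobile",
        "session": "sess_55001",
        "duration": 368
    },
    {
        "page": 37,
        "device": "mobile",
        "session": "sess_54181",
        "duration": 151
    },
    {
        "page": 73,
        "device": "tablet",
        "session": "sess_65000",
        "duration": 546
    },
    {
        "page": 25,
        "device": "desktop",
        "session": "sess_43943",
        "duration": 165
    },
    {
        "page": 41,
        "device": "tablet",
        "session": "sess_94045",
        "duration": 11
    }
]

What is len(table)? 6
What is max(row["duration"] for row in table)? 546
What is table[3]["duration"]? 546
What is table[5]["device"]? "tablet"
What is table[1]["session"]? "sess_55001"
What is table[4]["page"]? 25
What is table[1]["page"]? 86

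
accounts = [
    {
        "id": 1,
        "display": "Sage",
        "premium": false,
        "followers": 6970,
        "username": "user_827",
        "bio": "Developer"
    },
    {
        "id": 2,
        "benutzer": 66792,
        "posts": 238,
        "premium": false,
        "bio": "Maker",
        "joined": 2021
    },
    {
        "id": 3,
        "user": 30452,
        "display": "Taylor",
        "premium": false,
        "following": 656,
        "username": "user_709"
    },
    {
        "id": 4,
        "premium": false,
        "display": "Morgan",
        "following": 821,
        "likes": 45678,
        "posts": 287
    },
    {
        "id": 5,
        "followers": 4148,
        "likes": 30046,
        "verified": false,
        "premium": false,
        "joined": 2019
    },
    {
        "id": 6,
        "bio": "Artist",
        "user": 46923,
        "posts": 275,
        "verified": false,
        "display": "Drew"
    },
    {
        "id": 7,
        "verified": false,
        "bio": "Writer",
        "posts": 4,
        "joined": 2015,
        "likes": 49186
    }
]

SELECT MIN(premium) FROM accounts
False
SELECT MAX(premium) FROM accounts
False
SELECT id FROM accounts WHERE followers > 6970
[]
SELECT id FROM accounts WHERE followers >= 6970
[1]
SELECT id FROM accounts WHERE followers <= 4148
[5]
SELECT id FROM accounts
[1, 2, 3, 4, 5, 6, 7]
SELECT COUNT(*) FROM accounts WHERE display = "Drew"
1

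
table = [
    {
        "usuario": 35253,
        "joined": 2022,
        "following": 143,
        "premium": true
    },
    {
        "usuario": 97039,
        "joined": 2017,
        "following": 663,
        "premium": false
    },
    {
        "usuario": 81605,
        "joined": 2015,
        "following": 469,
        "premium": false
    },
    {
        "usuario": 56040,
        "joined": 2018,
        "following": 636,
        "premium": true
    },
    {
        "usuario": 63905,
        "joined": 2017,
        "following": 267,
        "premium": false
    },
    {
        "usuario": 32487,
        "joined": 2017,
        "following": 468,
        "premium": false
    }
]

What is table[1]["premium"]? False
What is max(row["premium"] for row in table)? True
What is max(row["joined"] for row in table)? 2022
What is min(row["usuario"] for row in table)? 32487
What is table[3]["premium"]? True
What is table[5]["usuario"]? 32487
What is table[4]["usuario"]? 63905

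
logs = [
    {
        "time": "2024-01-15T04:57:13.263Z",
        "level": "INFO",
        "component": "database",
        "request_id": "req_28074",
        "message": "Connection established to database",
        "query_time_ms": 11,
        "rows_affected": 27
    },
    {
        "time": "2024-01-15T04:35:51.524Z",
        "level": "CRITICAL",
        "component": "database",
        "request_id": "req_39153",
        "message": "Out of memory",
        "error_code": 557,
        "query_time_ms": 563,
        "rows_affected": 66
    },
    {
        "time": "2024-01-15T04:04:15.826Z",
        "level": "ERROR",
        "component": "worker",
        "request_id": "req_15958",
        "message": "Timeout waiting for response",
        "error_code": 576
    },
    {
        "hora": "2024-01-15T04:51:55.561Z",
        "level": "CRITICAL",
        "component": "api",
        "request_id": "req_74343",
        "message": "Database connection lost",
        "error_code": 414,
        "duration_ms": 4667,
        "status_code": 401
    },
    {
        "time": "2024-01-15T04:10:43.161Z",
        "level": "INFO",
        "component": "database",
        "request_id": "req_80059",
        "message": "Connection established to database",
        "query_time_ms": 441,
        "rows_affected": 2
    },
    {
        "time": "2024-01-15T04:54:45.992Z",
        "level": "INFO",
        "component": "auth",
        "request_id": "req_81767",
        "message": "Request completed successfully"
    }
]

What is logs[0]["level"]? "INFO"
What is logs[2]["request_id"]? "req_15958"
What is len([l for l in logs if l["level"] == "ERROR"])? 1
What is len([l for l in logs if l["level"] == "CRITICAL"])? 2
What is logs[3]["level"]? "CRITICAL"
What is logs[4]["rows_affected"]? 2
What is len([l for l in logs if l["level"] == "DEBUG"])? 0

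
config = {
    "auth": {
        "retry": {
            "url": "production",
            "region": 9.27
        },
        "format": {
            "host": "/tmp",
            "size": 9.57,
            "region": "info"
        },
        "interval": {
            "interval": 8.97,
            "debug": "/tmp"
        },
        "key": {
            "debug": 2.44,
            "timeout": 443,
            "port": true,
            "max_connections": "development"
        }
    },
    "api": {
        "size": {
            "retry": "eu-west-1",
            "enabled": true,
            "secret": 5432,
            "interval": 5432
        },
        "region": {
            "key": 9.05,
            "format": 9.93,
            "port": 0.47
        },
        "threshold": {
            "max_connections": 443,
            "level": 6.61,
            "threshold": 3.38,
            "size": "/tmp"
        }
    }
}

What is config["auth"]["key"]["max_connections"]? "development"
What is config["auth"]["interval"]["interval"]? 8.97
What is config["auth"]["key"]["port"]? True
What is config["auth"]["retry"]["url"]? "production"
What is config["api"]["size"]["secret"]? 5432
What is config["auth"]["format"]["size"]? 9.57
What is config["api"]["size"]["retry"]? "eu-west-1"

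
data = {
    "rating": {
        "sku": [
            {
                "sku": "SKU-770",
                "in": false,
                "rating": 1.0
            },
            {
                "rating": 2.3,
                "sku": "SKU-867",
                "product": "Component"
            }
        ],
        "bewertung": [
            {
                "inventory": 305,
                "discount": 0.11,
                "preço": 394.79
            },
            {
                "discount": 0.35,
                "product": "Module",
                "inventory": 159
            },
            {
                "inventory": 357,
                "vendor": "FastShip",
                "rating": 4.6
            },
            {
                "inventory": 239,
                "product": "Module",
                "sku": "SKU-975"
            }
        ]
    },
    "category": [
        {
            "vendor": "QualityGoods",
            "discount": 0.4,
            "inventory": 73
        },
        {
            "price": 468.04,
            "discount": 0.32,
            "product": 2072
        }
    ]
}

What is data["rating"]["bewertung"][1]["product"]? "Module"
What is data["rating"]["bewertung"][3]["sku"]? "SKU-975"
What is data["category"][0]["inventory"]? 73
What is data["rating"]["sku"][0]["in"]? False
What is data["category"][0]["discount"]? 0.4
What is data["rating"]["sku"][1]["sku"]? "SKU-867"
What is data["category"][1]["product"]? 2072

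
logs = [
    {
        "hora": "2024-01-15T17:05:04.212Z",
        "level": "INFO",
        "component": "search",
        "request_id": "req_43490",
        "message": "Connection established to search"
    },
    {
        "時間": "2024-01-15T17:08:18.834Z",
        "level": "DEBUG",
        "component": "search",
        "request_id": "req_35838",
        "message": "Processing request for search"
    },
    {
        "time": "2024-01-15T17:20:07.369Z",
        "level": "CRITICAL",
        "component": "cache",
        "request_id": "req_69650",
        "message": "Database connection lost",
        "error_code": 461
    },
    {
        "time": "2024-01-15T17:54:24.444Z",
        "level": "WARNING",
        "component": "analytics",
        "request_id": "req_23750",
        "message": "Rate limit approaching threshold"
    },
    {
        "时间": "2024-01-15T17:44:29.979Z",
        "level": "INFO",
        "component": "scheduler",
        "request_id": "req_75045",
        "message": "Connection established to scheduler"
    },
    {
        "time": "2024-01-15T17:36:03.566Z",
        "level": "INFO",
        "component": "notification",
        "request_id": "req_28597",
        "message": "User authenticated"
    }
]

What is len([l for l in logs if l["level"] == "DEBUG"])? 1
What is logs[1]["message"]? "Processing request for search"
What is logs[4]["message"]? "Connection established to scheduler"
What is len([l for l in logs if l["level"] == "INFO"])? 3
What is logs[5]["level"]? "INFO"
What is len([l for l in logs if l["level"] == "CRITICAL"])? 1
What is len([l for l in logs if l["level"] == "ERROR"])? 0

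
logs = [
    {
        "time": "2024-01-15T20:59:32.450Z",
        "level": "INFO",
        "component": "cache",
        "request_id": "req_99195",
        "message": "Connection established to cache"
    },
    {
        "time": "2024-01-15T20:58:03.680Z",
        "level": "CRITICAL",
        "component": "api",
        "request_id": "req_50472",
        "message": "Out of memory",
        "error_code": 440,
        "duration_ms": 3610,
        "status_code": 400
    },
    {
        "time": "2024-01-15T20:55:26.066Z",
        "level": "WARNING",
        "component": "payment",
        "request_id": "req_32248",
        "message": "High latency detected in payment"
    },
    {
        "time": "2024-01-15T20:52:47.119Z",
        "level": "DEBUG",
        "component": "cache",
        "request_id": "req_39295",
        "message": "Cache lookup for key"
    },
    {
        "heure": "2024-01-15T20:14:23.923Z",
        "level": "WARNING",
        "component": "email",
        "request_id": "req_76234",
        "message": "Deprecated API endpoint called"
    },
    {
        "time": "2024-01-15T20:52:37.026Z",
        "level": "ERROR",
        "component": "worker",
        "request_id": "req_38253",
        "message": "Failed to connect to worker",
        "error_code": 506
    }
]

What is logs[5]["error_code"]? 506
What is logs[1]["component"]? "api"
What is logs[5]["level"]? "ERROR"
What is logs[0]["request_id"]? "req_99195"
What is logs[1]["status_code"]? 400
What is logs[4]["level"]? "WARNING"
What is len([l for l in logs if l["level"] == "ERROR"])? 1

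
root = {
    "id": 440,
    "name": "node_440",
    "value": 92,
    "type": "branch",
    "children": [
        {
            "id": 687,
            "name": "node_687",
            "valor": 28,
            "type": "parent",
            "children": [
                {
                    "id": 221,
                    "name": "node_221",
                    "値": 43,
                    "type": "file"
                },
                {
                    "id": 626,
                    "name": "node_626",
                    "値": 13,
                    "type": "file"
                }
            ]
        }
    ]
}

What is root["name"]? "node_440"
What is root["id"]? 440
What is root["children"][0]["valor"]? 28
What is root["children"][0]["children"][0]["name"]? "node_221"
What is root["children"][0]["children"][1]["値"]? 13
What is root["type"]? "branch"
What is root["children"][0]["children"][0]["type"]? "file"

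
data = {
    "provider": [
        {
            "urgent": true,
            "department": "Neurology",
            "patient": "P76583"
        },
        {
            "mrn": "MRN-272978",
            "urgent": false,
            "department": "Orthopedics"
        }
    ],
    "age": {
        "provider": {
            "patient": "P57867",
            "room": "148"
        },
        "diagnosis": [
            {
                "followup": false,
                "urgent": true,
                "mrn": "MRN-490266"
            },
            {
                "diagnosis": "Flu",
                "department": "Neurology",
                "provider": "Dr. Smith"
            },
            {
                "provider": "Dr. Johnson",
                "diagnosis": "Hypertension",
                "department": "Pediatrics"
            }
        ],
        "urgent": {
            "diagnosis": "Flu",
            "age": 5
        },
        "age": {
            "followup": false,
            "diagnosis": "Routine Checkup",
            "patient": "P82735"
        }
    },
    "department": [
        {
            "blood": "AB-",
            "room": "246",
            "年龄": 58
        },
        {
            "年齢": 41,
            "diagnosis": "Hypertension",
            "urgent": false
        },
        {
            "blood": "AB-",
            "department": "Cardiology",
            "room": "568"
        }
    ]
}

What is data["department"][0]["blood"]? "AB-"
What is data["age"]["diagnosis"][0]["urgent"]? True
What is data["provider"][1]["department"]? "Orthopedics"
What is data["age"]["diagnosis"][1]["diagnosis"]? "Flu"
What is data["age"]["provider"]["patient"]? "P57867"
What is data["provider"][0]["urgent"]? True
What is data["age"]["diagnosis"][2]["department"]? "Pediatrics"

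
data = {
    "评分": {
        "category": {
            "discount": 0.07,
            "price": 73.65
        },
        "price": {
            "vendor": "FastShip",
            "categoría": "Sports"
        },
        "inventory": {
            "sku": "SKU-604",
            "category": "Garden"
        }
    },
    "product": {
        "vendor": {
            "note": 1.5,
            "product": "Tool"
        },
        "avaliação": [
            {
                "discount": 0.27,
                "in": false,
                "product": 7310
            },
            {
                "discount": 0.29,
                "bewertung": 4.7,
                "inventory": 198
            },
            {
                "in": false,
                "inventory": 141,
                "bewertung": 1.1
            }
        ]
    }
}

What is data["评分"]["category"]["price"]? 73.65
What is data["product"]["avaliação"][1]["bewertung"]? 4.7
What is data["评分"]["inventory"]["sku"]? "SKU-604"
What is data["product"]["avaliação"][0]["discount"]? 0.27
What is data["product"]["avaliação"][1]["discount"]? 0.29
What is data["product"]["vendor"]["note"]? 1.5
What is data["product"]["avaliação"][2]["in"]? False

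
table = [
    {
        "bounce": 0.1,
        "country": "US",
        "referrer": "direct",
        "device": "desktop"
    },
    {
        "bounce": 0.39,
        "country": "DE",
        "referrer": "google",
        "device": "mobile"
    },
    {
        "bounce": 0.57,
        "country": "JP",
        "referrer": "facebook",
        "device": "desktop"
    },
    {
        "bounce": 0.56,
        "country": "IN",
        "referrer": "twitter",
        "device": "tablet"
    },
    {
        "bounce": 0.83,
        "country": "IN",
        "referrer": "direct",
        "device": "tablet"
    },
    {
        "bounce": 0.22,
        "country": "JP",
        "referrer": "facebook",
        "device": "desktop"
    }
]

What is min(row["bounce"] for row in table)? 0.1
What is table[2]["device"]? "desktop"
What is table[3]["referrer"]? "twitter"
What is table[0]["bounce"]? 0.1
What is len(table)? 6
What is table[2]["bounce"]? 0.57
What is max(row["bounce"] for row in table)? 0.83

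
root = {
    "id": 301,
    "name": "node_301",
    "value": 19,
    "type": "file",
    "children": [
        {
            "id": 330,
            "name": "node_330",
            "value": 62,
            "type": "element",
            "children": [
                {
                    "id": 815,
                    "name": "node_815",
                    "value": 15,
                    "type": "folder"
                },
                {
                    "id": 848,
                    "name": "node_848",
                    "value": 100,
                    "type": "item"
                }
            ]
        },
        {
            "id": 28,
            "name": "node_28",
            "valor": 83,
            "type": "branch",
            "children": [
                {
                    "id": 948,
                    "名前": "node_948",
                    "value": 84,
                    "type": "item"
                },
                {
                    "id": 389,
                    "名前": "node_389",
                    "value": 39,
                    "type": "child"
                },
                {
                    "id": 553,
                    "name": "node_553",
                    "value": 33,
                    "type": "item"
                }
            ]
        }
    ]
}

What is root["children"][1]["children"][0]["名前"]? "node_948"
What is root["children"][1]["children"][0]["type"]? "item"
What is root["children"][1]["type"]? "branch"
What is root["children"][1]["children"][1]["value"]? 39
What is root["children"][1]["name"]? "node_28"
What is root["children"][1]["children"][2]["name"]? "node_553"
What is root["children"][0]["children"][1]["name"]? "node_848"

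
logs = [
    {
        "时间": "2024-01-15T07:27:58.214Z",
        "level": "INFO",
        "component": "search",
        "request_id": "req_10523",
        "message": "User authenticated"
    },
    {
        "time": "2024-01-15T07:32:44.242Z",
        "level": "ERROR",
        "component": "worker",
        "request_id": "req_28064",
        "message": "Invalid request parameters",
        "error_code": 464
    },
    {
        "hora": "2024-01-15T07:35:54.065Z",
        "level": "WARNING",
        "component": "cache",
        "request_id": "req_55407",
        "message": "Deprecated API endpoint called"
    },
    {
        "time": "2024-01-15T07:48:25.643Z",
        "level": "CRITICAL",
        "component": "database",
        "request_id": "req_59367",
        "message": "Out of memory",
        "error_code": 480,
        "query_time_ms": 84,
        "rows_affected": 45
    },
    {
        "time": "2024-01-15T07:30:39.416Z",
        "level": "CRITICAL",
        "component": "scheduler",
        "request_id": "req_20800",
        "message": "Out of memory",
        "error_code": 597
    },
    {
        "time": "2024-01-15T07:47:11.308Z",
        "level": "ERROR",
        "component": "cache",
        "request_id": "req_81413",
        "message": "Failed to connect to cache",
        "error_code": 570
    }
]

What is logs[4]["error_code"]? 597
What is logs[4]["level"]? "CRITICAL"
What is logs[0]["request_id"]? "req_10523"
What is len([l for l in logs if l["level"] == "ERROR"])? 2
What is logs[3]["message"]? "Out of memory"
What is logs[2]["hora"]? "2024-01-15T07:35:54.065Z"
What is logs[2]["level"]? "WARNING"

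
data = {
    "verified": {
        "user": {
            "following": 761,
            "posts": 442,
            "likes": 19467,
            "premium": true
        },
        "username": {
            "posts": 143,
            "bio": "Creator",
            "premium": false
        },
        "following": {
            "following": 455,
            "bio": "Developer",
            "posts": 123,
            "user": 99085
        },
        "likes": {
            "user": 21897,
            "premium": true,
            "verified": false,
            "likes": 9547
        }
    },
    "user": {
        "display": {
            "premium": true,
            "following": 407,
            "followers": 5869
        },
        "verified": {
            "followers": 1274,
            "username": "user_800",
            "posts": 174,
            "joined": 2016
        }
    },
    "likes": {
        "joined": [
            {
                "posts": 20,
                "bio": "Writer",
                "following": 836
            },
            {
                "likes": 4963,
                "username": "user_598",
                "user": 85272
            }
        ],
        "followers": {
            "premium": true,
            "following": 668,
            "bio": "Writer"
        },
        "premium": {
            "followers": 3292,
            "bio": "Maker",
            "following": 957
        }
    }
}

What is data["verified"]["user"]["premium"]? True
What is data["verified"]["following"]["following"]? 455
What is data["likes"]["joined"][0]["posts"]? 20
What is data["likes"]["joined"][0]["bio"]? "Writer"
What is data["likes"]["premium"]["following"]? 957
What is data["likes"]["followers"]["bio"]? "Writer"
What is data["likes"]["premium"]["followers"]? 3292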